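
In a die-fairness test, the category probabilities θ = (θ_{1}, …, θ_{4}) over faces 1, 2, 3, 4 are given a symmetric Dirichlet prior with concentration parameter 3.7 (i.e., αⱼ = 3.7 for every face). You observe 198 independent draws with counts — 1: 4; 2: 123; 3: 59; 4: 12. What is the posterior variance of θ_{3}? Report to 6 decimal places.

0.000972

The Dirichlet prior is conjugate to the Multinomial likelihood: each posterior αⱼ = prior αⱼ + observed count nⱼ.
Posterior concentration: (7.7, 126.7, 62.7, 15.7), total = 212.8.
Var[θ_j] = α_j(Σα−α_j)/((Σα)²(Σα+1)) = 62.7·150.1/(212.8²·213.8) = 0.000972.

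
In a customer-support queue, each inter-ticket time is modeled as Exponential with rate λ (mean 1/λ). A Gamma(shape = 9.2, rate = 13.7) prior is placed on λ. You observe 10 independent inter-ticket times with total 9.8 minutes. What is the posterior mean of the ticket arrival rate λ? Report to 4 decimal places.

0.8170

With a Gamma(shape α, rate β) prior on the exponential rate λ, the posterior after n observations with total T = Σxᵢ is Gamma(α+n, β+T).
Posterior: Gamma(9.2+10, 13.7+9.8) = Gamma(19.2, 23.5).
Posterior mean of λ = α/β = 19.2/23.5 = 0.8170.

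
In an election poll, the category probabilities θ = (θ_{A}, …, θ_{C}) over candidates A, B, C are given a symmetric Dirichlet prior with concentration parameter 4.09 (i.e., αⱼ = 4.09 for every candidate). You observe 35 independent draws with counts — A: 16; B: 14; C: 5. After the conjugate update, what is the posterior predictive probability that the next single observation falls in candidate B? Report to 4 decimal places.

The Dirichlet prior is conjugate to the Multinomial likelihood: each posterior αⱼ = prior αⱼ + observed count nⱼ.
Posterior concentration: (20.09, 18.09, 9.09), total = 47.27.
P(next = B | data) = α_{B}/Σα = 0.3827.

0.3827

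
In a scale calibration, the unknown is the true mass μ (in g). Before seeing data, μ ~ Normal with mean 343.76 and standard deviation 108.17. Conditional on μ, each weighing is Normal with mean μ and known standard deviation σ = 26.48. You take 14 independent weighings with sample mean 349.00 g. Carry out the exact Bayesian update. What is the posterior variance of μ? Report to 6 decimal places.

For Normal data with known variance σ², a Normal(μ₀, σ₀²) prior on μ is conjugate. Posterior precision = 1/σ₀² + n/σ²; posterior mean is the precision-weighted average of μ₀ and x̄.
σ₀² = 108.17² = 11700.7489, σ² = 26.48² = 701.1904; σ² + n·σ₀² = 701.1904 + 14·11700.7489 = 164511.675.
Posterior precision = 1/σ₀² + n/σ² = 1/11700.7489 + 14/701.1904 = (σ² + n·σ₀²)/(σ₀²σ²) = 164511.675/(11700.7489·701.1904); posterior variance σₙ² = σ₀²σ²/(σ² + n·σ₀²) = 11700.7489·701.1904/164511.675 = 49.871554.

49.871554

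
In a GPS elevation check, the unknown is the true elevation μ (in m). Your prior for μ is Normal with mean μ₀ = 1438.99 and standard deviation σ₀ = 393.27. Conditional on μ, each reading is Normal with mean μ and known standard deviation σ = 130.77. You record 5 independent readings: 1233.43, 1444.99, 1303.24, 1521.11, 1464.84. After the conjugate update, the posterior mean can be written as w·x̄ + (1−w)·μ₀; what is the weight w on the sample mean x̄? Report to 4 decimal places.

For Normal data with known variance σ², a Normal(μ₀, σ₀²) prior on μ is conjugate. Posterior precision = 1/σ₀² + n/σ²; posterior mean is the precision-weighted average of μ₀ and x̄.
σ₀² = 393.27² = 154661.2929, σ² = 130.77² = 17100.7929. Prior precision 1/σ₀² = 1/154661.2929; data precision n/σ² = 5/17100.7929.
w = (n/σ²)/(1/σ₀² + n/σ²) = n·σ₀²/(σ² + n·σ₀²) = 5·154661.2929/(17100.7929 + 5·154661.2929) = 773306.4645/790407.2574 = 0.9784.

0.9784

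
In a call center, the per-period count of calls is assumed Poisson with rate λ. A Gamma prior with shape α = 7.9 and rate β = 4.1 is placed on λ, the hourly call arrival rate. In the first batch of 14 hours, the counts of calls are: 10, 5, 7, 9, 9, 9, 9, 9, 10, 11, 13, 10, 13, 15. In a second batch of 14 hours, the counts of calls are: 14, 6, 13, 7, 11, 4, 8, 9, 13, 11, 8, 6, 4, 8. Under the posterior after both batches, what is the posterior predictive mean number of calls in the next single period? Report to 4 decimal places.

With a Gamma(shape α, rate β) prior, the Poisson likelihood is conjugate: the posterior is Gamma(α + ΣXᵢ, β + n).
Batch 1: sum of counts S = 139 over n = 14 hours.
After batch 1: Gamma(α+S, β+n) = Gamma(7.9+139, 4.1+14) = Gamma(146.9, 18.1).
Batch 2: sum of counts S = 122 over n = 14 hours.
After batch 2: Gamma(α+S, β+n) = Gamma(146.9+122, 18.1+14) = Gamma(268.9, 32.1).
The predictive distribution for one future period is NegBinom with mean α/β = 8.3769.

8.3769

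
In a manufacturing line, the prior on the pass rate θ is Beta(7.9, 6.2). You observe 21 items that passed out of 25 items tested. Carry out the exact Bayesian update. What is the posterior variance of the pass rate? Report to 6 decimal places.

0.004808

The Beta prior is conjugate to a Binomial/Bernoulli likelihood; the update adds successes to α and failures to β.
Posterior: Beta(α+k, β+n−k) = Beta(7.9+21, 6.2+4) = Beta(28.9, 10.2).
Var = αβ/((α+β)²(α+β+1)) = 28.9·10.2/(39.1²·40.1) = 0.004808.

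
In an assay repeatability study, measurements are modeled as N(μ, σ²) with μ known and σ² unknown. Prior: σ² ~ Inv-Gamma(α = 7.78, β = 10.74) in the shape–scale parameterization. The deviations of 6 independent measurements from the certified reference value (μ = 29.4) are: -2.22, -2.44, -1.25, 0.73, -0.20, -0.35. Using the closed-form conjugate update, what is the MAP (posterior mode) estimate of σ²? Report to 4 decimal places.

1.4694

With known mean μ and an Inverse-Gamma(α, β) prior on σ², the Normal likelihood is conjugate: posterior is Inv-Gamma(α + n/2, β + Σ(xᵢ−μ)²/2).
Σ(xᵢ−μ)² = (-2.22)² + (-2.44)² + (-1.25)² + (0.73)² + (-0.20)² + (-0.35)² = 13.1399.
Posterior: Inv-Gamma(7.78 + 6/2, 10.74 + 13.1399/2) = Inv-Gamma(10.78, 17.30995).
Mode = β/(α+1) = 17.30995/11.78 = 1.4694.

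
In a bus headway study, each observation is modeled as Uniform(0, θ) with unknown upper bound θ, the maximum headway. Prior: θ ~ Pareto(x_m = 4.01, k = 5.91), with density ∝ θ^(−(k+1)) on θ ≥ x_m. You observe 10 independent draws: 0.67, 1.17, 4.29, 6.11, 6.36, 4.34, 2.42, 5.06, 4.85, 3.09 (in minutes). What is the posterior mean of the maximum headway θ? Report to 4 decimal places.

A Pareto(scale x_m, shape k) prior on the upper bound θ of Uniform(0, θ) is conjugate: posterior is Pareto(max(x_m, max xᵢ), k + n).
Sample maximum = 6.36; prior scale x_m = 4.01 → posterior scale = max = 6.36.
Posterior shape = 5.91 + 10 = 15.91.
E[θ|data] = k·x_m/(k−1) = 15.91·6.36/14.91 = 6.7866.

6.7866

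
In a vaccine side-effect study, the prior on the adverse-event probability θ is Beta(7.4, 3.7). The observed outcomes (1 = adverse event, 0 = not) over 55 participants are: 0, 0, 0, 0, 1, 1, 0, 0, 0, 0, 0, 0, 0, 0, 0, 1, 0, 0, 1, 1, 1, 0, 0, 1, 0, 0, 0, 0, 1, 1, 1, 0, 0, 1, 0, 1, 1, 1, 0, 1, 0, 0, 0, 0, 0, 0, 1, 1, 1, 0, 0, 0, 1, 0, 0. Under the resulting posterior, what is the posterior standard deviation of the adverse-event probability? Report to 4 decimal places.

0.0598

The Beta prior is conjugate to a Binomial/Bernoulli likelihood; the update adds successes to α and failures to β.
Posterior: Beta(α+k, β+n−k) = Beta(7.4+19, 3.7+36) = Beta(26.4, 39.7).
Var = αβ/((α+β)²(α+β+1)) = 26.4·39.7/(66.1²·67.1) = 0.00357494; SD = √0.00357494 = 0.0598.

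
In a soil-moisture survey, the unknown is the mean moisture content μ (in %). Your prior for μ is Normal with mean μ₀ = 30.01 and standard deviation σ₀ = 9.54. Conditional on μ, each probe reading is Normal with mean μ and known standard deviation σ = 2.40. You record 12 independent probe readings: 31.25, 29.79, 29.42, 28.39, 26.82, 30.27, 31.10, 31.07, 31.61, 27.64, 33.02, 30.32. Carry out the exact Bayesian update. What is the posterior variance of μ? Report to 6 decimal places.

0.477482

For Normal data with known variance σ², a Normal(μ₀, σ₀²) prior on μ is conjugate. Posterior precision = 1/σ₀² + n/σ²; posterior mean is the precision-weighted average of μ₀ and x̄.
σ₀² = 9.54² = 91.0116, σ² = 2.40² = 5.76; σ² + n·σ₀² = 5.76 + 12·91.0116 = 1097.8992.
Posterior precision = 1/σ₀² + n/σ² = 1/91.0116 + 12/5.76 = (σ² + n·σ₀²)/(σ₀²σ²) = 1097.8992/(91.0116·5.76); posterior variance σₙ² = σ₀²σ²/(σ² + n·σ₀²) = 91.0116·5.76/1097.8992 = 0.477482.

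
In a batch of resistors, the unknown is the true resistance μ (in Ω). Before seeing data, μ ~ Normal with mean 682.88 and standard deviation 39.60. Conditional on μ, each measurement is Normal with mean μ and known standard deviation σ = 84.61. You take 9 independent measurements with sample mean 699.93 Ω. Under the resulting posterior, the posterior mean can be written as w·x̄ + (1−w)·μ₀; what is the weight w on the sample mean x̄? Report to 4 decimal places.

For Normal data with known variance σ², a Normal(μ₀, σ₀²) prior on μ is conjugate. Posterior precision = 1/σ₀² + n/σ²; posterior mean is the precision-weighted average of μ₀ and x̄.
σ₀² = 39.60² = 1568.16, σ² = 84.61² = 7158.8521. Prior precision 1/σ₀² = 1/1568.16; data precision n/σ² = 9/7158.8521.
w = (n/σ²)/(1/σ₀² + n/σ²) = n·σ₀²/(σ² + n·σ₀²) = 9·1568.16/(7158.8521 + 9·1568.16) = 14113.44/21272.2921 = 0.6635.

0.6635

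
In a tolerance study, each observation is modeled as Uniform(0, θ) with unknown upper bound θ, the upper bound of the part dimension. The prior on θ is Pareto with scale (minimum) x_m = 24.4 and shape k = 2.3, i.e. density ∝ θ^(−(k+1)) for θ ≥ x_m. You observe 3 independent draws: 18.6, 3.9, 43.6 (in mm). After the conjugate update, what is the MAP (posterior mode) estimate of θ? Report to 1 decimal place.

43.6

A Pareto(scale x_m, shape k) prior on the upper bound θ of Uniform(0, θ) is conjugate: posterior is Pareto(max(x_m, max xᵢ), k + n).
Sample maximum = 43.6; prior scale x_m = 24.4 → posterior scale = max = 43.6.
Posterior shape = 2.3 + 3 = 5.3.
The Pareto density is decreasing on [x_m, ∞), so the mode is x_m = 43.6.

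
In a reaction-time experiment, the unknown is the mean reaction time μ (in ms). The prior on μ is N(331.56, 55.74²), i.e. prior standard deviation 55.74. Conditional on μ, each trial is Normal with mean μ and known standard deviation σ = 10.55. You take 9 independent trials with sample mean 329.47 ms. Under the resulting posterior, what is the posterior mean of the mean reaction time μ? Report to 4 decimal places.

For Normal data with known variance σ², a Normal(μ₀, σ₀²) prior on μ is conjugate. Posterior precision = 1/σ₀² + n/σ²; posterior mean is the precision-weighted average of μ₀ and x̄.
n·x̄ = 9·329.47 = 2965.23.
σ₀² = 55.74² = 3106.9476, σ² = 10.55² = 111.3025; σ² + n·σ₀² = 111.3025 + 9·3106.9476 = 28073.8309.
Posterior mean = (μ₀/σ₀² + n·x̄/σ²)/(1/σ₀² + n/σ²) = (σ²·μ₀ + σ₀²·n·x̄)/(σ² + n·σ₀²) = (111.3025·331.56 + 3106.9476·2965.23)/28073.8309 = 9249717.688848/28073.8309 = 329.4783.

329.4783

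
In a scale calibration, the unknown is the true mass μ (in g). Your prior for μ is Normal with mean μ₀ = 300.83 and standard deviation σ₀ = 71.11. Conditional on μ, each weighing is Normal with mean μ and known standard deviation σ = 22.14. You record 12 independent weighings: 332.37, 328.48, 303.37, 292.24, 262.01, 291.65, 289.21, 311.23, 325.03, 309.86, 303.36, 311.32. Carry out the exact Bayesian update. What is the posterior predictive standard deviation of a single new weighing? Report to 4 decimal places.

For Normal data with known variance σ², a Normal(μ₀, σ₀²) prior on μ is conjugate. Posterior precision = 1/σ₀² + n/σ²; posterior mean is the precision-weighted average of μ₀ and x̄.
σ₀² = 71.11² = 5056.6321, σ² = 22.14² = 490.1796; σ² + n·σ₀² = 490.1796 + 12·5056.6321 = 61169.7648.
Posterior precision = 1/σ₀² + n/σ² = 1/5056.6321 + 12/490.1796 = (σ² + n·σ₀²)/(σ₀²σ²) = 61169.7648/(5056.6321·490.1796); posterior variance σₙ² = σ₀²σ²/(σ² + n·σ₀²) = 5056.6321·490.1796/61169.7648 = 40.520965.
Predictive variance for one new observation = σₙ² + σ² = 5056.6321·490.1796/61169.7648 + 490.1796 = σ²·(σ₀² + 61169.7648)/61169.7648 = 490.1796·66226.3969/61169.7648 = 530.700565; SD = √(490.1796·66226.3969/61169.7648) = 23.0369.

23.0369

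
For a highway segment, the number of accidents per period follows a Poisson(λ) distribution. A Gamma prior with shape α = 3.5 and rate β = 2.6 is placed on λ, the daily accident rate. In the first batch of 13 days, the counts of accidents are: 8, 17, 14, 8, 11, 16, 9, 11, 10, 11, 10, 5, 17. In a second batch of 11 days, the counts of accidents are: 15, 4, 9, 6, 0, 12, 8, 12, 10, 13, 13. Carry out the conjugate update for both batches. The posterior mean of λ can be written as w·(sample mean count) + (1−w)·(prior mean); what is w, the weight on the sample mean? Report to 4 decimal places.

0.9023

With a Gamma(shape α, rate β) prior, the Poisson likelihood is conjugate: the posterior is Gamma(α + ΣXᵢ, β + n).
Total number of days: n = 13 + 11 = 24.
Posterior mean = (α₀+S)/(β₀+n) = [n/(β₀+n)]·(S/n) + [β₀/(β₀+n)]·(α₀/β₀), so only n and β₀ enter the weight.
Weight on data w = n/(β₀+n) = 24/(2.6+24) = 24/26.6 = 0.9023.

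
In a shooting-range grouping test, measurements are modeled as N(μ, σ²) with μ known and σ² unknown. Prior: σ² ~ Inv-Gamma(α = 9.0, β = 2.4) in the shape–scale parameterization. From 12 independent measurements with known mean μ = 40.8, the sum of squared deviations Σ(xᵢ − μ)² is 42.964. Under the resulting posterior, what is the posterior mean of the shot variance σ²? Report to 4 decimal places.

1.7059

With known mean μ and an Inverse-Gamma(α, β) prior on σ², the Normal likelihood is conjugate: posterior is Inv-Gamma(α + n/2, β + Σ(xᵢ−μ)²/2).
Posterior: Inv-Gamma(9.0 + 12/2, 2.4 + 42.964/2) = Inv-Gamma(15.00, 23.8820).
E[σ²|data] = β/(α−1) = 23.8820/14.00 = 1.7059.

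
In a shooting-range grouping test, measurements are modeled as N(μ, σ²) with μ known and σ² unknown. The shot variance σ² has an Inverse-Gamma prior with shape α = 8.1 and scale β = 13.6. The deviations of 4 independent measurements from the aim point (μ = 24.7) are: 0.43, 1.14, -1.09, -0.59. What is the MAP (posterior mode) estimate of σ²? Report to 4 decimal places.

1.3613

With known mean μ and an Inverse-Gamma(α, β) prior on σ², the Normal likelihood is conjugate: posterior is Inv-Gamma(α + n/2, β + Σ(xᵢ−μ)²/2).
Σ(xᵢ−μ)² = (0.43)² + (1.14)² + (-1.09)² + (-0.59)² = 3.0207.
Posterior: Inv-Gamma(8.1 + 4/2, 13.6 + 3.0207/2) = Inv-Gamma(10.10, 15.11035).
Mode = β/(α+1) = 15.11035/11.10 = 1.3613.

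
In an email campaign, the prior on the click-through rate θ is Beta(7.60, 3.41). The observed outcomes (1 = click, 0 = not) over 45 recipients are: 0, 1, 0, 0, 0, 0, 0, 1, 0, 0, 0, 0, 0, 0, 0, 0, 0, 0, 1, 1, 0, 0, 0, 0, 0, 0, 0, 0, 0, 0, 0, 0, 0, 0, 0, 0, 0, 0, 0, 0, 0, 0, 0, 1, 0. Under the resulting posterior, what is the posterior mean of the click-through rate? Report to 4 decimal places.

The Beta prior is conjugate to a Binomial/Bernoulli likelihood; the update adds successes to α and failures to β.
Posterior: Beta(α+k, β+n−k) = Beta(7.60+5, 3.41+40) = Beta(12.60, 43.41).
Posterior mean = α/(α+β) = 12.60/56.01 = 0.2250.

0.2250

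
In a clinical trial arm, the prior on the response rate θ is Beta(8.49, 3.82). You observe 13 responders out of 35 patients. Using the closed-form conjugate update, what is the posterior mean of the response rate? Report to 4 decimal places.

The Beta prior is conjugate to a Binomial/Bernoulli likelihood; the update adds successes to α and failures to β.
Posterior: Beta(α+k, β+n−k) = Beta(8.49+13, 3.82+22) = Beta(21.49, 25.82).
Posterior mean = α/(α+β) = 21.49/47.31 = 0.4542.

0.4542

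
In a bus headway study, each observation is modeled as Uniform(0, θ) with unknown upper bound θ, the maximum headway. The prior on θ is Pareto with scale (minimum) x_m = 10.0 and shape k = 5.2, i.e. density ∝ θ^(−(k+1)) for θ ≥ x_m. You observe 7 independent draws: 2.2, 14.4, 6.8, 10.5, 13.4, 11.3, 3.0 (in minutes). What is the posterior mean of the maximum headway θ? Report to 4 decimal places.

A Pareto(scale x_m, shape k) prior on the upper bound θ of Uniform(0, θ) is conjugate: posterior is Pareto(max(x_m, max xᵢ), k + n).
Sample maximum = 14.4; prior scale x_m = 10.0 → posterior scale = max = 14.4.
Posterior shape = 5.2 + 7 = 12.2.
E[θ|data] = k·x_m/(k−1) = 12.2·14.4/11.2 = 15.6857.

15.6857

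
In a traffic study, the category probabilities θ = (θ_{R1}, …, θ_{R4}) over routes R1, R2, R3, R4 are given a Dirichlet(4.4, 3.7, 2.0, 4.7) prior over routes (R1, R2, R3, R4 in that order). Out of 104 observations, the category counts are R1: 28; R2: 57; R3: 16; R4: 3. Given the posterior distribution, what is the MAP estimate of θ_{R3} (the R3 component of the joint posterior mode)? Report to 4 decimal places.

0.1481

The Dirichlet prior is conjugate to the Multinomial likelihood: each posterior αⱼ = prior αⱼ + observed count nⱼ.
Posterior concentration: (32.4, 60.7, 18.0, 7.7), total = 118.8.
Joint mode component: (α_{R3}−1)/(Σα−K) = 17.0/114.8 = 0.1481.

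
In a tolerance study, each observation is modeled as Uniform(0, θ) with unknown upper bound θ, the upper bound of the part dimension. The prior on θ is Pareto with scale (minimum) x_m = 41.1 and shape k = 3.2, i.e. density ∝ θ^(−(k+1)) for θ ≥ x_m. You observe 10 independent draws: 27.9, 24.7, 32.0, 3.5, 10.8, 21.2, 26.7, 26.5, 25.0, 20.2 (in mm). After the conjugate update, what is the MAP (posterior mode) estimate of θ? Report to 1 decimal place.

41.1

A Pareto(scale x_m, shape k) prior on the upper bound θ of Uniform(0, θ) is conjugate: posterior is Pareto(max(x_m, max xᵢ), k + n).
Sample maximum = 32.0; prior scale x_m = 41.1 → posterior scale = max = 41.1.
Posterior shape = 3.2 + 10 = 13.2.
The Pareto density is decreasing on [x_m, ∞), so the mode is x_m = 41.1.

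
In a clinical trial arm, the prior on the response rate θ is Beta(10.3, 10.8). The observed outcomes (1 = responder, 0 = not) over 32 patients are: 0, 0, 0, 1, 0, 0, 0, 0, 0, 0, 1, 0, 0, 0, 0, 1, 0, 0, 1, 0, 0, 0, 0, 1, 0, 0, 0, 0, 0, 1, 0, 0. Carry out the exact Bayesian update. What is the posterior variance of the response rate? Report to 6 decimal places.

The Beta prior is conjugate to a Binomial/Bernoulli likelihood; the update adds successes to α and failures to β.
Posterior: Beta(α+k, β+n−k) = Beta(10.3+6, 10.8+26) = Beta(16.3, 36.8).
Var = αβ/((α+β)²(α+β+1)) = 16.3·36.8/(53.1²·54.1) = 0.003932.

0.003932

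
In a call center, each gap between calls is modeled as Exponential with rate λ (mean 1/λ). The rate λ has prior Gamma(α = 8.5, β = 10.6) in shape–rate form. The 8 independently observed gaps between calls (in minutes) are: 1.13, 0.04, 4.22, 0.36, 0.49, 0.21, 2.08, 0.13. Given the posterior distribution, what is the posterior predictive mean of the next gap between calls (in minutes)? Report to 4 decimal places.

1.2426

With a Gamma(shape α, rate β) prior on the exponential rate λ, the posterior after n observations with total T = Σxᵢ is Gamma(α+n, β+T).
Sum of observations T = 8.66 minutes; n = 8.
Posterior: Gamma(8.5+8, 10.6+8.66) = Gamma(16.5, 19.26).
The predictive distribution for the next observation is Lomax; its mean is β/(α−1) = 19.26/15.5 = 1.2426.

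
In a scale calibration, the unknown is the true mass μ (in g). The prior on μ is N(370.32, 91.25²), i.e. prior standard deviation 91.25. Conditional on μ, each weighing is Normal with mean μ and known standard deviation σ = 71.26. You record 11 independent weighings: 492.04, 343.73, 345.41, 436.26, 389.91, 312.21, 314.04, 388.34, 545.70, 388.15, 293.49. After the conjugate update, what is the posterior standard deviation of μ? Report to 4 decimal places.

For Normal data with known variance σ², a Normal(μ₀, σ₀²) prior on μ is conjugate. Posterior precision = 1/σ₀² + n/σ²; posterior mean is the precision-weighted average of μ₀ and x̄.
σ₀² = 91.25² = 8326.5625, σ² = 71.26² = 5077.9876; σ² + n·σ₀² = 5077.9876 + 11·8326.5625 = 96670.1751.
Posterior precision = 1/σ₀² + n/σ² = 1/8326.5625 + 11/5077.9876 = (σ² + n·σ₀²)/(σ₀²σ²) = 96670.1751/(8326.5625·5077.9876); posterior variance σₙ² = σ₀²σ²/(σ² + n·σ₀²) = 8326.5625·5077.9876/96670.1751 = 437.385999.
Posterior SD = √σₙ² = √(8326.5625·5077.9876/96670.1751) = 20.9138.

20.9138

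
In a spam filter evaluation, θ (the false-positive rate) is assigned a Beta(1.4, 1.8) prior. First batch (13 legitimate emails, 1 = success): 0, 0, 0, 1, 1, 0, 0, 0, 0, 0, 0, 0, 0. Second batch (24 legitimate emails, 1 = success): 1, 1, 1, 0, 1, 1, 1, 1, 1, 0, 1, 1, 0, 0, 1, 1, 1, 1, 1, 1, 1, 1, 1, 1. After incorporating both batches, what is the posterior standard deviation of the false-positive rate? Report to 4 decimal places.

0.0768

The Beta prior is conjugate to a Binomial/Bernoulli likelihood; the update adds successes to α and failures to β.
After batch 1: Beta(1.4+2, 1.8+11) = Beta(3.4, 12.8).
After batch 2: Beta(3.4+20, 12.8+4) = Beta(23.4, 16.8).
Var = αβ/((α+β)²(α+β+1)) = 23.4·16.8/(40.2²·41.2) = 0.00590440; SD = √0.00590440 = 0.0768.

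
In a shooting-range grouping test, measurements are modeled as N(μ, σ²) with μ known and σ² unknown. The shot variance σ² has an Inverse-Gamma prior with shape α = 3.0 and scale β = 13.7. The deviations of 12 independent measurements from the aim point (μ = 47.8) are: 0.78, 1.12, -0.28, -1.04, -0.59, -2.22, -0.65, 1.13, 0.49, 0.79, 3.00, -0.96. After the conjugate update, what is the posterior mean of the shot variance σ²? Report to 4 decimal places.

3.0115

With known mean μ and an Inverse-Gamma(α, β) prior on σ², the Normal likelihood is conjugate: posterior is Inv-Gamma(α + n/2, β + Σ(xᵢ−μ)²/2).
Σ(xᵢ−μ)² = (0.78)² + (1.12)² + (-0.28)² + (-1.04)² + (-0.59)² + (-2.22)² + (-0.65)² + (1.13)² + (0.49)² + (0.79)² + (3.00)² + (-0.96)² = 20.7845.
Posterior: Inv-Gamma(3.0 + 12/2, 13.7 + 20.7845/2) = Inv-Gamma(9.00, 24.09225).
E[σ²|data] = β/(α−1) = 24.09225/8.00 = 3.0115.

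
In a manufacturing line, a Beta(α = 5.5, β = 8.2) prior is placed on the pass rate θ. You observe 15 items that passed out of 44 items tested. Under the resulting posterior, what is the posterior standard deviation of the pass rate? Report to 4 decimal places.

0.0625

The Beta prior is conjugate to a Binomial/Bernoulli likelihood; the update adds successes to α and failures to β.
Posterior: Beta(α+k, β+n−k) = Beta(5.5+15, 8.2+29) = Beta(20.5, 37.2).
Var = αβ/((α+β)²(α+β+1)) = 20.5·37.2/(57.7²·58.7) = 0.00390218; SD = √0.00390218 = 0.0625.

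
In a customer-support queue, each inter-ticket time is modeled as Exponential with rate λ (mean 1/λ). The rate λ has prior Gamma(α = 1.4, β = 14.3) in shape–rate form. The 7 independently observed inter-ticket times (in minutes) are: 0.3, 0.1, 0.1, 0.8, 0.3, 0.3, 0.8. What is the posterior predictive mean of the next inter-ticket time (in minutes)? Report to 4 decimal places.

2.2973

With a Gamma(shape α, rate β) prior on the exponential rate λ, the posterior after n observations with total T = Σxᵢ is Gamma(α+n, β+T).
Sum of observations T = 2.7 minutes; n = 7.
Posterior: Gamma(1.4+7, 14.3+2.7) = Gamma(8.4, 17.0).
The predictive distribution for the next observation is Lomax; its mean is β/(α−1) = 17.0/7.4 = 2.2973.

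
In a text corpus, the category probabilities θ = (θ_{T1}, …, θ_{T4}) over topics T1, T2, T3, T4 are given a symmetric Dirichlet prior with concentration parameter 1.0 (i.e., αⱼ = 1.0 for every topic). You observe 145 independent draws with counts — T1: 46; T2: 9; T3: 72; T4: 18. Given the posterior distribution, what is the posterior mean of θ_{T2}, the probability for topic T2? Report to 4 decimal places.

The Dirichlet prior is conjugate to the Multinomial likelihood: each posterior αⱼ = prior αⱼ + observed count nⱼ.
Posterior concentration: (47.0, 10.0, 73.0, 19.0), total = 149.0.
E[θ_{T2}|data] = α_{T2}/Σα = 10.0/149.0 = 0.0671.

0.0671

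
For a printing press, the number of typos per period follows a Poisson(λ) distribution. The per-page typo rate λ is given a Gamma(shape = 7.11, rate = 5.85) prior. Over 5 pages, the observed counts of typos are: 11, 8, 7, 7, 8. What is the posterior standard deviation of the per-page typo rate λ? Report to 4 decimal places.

With a Gamma(shape α, rate β) prior, the Poisson likelihood is conjugate: the posterior is Gamma(α + ΣXᵢ, β + n).
Sum of counts S = 41 over n = 5 pages.
Posterior: Gamma(α+S, β+n) = Gamma(7.11+41, 5.85+5) = Gamma(48.11, 10.85).
SD = √α/β = √48.11/10.85 = 0.6393.

0.6393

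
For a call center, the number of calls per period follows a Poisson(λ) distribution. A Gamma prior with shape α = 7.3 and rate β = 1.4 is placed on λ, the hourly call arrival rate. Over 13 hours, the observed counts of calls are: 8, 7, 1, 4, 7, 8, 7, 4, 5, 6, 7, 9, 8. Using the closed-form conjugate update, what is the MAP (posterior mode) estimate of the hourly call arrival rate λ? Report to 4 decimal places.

6.0625

With a Gamma(shape α, rate β) prior, the Poisson likelihood is conjugate: the posterior is Gamma(α + ΣXᵢ, β + n).
Sum of counts S = 81 over n = 13 hours.
Posterior: Gamma(α+S, β+n) = Gamma(7.3+81, 1.4+13) = Gamma(88.3, 14.4).
Mode of Gamma(α,β) for α≥1 is (α−1)/β = 87.3/14.4 = 6.0625.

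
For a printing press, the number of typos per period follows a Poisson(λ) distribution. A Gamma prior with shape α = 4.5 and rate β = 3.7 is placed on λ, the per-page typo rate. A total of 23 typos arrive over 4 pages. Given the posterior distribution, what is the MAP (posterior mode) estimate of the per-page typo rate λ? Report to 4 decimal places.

With a Gamma(shape α, rate β) prior, the Poisson likelihood is conjugate: the posterior is Gamma(α + ΣXᵢ, β + n).
Posterior: Gamma(α+S, β+n) = Gamma(4.5+23, 3.7+4) = Gamma(27.5, 7.7).
Mode of Gamma(α,β) for α≥1 is (α−1)/β = 26.5/7.7 = 3.4416.

3.4416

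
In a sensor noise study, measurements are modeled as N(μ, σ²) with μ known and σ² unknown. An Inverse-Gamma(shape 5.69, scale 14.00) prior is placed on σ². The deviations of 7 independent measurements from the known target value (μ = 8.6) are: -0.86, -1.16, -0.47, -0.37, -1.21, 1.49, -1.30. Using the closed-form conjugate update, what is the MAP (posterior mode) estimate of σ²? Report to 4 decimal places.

1.7575

With known mean μ and an Inverse-Gamma(α, β) prior on σ², the Normal likelihood is conjugate: posterior is Inv-Gamma(α + n/2, β + Σ(xᵢ−μ)²/2).
Σ(xᵢ−μ)² = (-0.86)² + (-1.16)² + (-0.47)² + (-0.37)² + (-1.21)² + (1.49)² + (-1.30)² = 7.8172.
Posterior: Inv-Gamma(5.69 + 7/2, 14.00 + 7.8172/2) = Inv-Gamma(9.19, 17.90860).
Mode = β/(α+1) = 17.90860/10.19 = 1.7575.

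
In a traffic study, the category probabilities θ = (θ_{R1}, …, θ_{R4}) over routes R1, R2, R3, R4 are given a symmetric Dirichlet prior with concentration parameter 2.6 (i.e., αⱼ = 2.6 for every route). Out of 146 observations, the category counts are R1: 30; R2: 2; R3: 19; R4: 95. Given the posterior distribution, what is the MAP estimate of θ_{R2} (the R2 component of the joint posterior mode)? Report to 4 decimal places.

The Dirichlet prior is conjugate to the Multinomial likelihood: each posterior αⱼ = prior αⱼ + observed count nⱼ.
Posterior concentration: (32.6, 4.6, 21.6, 97.6), total = 156.4.
Joint mode component: (α_{R2}−1)/(Σα−K) = 3.6/152.4 = 0.0236.

0.0236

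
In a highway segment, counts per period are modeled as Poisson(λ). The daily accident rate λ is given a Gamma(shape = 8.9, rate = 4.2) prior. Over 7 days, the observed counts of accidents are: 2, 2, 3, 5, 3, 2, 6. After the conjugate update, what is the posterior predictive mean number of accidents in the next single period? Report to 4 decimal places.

2.8482

With a Gamma(shape α, rate β) prior, the Poisson likelihood is conjugate: the posterior is Gamma(α + ΣXᵢ, β + n).
Sum of counts S = 23 over n = 7 days.
Posterior: Gamma(α+S, β+n) = Gamma(8.9+23, 4.2+7) = Gamma(31.9, 11.2).
The predictive distribution for one future period is NegBinom with mean α/β = 2.8482.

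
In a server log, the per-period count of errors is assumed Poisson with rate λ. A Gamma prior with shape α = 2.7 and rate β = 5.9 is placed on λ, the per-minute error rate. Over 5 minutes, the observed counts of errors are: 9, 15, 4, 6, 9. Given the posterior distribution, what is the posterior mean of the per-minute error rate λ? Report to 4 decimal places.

With a Gamma(shape α, rate β) prior, the Poisson likelihood is conjugate: the posterior is Gamma(α + ΣXᵢ, β + n).
Sum of counts S = 43 over n = 5 minutes.
Posterior: Gamma(α+S, β+n) = Gamma(2.7+43, 5.9+5) = Gamma(45.7, 10.9).
Posterior mean = α/β = 45.7/10.9 = 4.1927.

4.1927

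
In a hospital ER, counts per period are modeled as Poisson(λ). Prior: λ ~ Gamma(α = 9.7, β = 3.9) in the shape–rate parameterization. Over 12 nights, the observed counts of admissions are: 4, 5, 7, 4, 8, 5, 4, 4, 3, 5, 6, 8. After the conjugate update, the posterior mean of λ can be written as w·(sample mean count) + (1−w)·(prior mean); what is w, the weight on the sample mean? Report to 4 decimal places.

With a Gamma(shape α, rate β) prior, the Poisson likelihood is conjugate: the posterior is Gamma(α + ΣXᵢ, β + n).
Posterior mean = (α₀+S)/(β₀+n) = [n/(β₀+n)]·(S/n) + [β₀/(β₀+n)]·(α₀/β₀), so only n and β₀ enter the weight.
Weight on data w = n/(β₀+n) = 12/(3.9+12) = 12/15.9 = 0.7547.

0.7547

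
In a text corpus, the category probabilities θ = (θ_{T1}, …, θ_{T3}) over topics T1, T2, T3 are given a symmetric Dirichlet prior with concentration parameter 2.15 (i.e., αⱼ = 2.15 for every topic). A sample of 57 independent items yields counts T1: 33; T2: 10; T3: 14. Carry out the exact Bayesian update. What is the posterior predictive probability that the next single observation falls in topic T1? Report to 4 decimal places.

0.5540

The Dirichlet prior is conjugate to the Multinomial likelihood: each posterior αⱼ = prior αⱼ + observed count nⱼ.
Posterior concentration: (35.15, 12.15, 16.15), total = 63.45.
P(next = T1 | data) = α_{T1}/Σα = 0.5540.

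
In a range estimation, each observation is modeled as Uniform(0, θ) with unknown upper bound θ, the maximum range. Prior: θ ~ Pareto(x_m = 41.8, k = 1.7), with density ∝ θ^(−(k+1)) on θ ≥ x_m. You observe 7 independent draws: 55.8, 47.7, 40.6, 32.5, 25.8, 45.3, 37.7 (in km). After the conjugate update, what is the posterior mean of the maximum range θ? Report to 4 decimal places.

A Pareto(scale x_m, shape k) prior on the upper bound θ of Uniform(0, θ) is conjugate: posterior is Pareto(max(x_m, max xᵢ), k + n).
Sample maximum = 55.8; prior scale x_m = 41.8 → posterior scale = max = 55.8.
Posterior shape = 1.7 + 7 = 8.7.
E[θ|data] = k·x_m/(k−1) = 8.7·55.8/7.7 = 63.0468.

63.0468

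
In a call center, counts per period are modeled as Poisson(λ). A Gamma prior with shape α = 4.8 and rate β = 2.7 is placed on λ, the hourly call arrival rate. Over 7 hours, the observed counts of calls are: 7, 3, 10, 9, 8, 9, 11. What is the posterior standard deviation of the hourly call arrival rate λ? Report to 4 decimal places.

0.8104

With a Gamma(shape α, rate β) prior, the Poisson likelihood is conjugate: the posterior is Gamma(α + ΣXᵢ, β + n).
Sum of counts S = 57 over n = 7 hours.
Posterior: Gamma(α+S, β+n) = Gamma(4.8+57, 2.7+7) = Gamma(61.8, 9.7).
SD = √α/β = √61.8/9.7 = 0.8104.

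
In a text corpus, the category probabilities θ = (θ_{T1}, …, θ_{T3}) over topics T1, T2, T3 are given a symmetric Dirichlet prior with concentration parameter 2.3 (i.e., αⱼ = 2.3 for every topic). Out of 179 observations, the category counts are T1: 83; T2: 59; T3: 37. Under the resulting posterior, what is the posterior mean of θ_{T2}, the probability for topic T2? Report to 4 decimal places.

0.3297

The Dirichlet prior is conjugate to the Multinomial likelihood: each posterior αⱼ = prior αⱼ + observed count nⱼ.
Posterior concentration: (85.3, 61.3, 39.3), total = 185.9.
E[θ_{T2}|data] = α_{T2}/Σα = 61.3/185.9 = 0.3297.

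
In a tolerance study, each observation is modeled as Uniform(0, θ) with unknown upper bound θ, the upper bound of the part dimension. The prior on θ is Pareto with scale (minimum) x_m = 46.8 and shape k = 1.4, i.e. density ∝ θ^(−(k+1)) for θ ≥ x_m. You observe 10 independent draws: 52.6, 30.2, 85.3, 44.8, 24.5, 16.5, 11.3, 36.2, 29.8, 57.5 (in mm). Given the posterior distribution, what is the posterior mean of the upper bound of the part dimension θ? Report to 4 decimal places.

93.5019

A Pareto(scale x_m, shape k) prior on the upper bound θ of Uniform(0, θ) is conjugate: posterior is Pareto(max(x_m, max xᵢ), k + n).
Sample maximum = 85.3; prior scale x_m = 46.8 → posterior scale = max = 85.3.
Posterior shape = 1.4 + 10 = 11.4.
E[θ|data] = k·x_m/(k−1) = 11.4·85.3/10.4 = 93.5019.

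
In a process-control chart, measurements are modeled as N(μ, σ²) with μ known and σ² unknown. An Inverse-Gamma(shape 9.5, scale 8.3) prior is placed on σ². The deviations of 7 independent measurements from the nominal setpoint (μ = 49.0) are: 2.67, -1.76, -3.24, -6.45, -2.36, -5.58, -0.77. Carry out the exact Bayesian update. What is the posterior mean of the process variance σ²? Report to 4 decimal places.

4.8427

With known mean μ and an Inverse-Gamma(α, β) prior on σ², the Normal likelihood is conjugate: posterior is Inv-Gamma(α + n/2, β + Σ(xᵢ−μ)²/2).
Σ(xᵢ−μ)² = (2.67)² + (-1.76)² + (-3.24)² + (-6.45)² + (-2.36)² + (-5.58)² + (-0.77)² = 99.6255.
Posterior: Inv-Gamma(9.5 + 7/2, 8.3 + 99.6255/2) = Inv-Gamma(13.00, 58.11275).
E[σ²|data] = β/(α−1) = 58.11275/12.00 = 4.8427.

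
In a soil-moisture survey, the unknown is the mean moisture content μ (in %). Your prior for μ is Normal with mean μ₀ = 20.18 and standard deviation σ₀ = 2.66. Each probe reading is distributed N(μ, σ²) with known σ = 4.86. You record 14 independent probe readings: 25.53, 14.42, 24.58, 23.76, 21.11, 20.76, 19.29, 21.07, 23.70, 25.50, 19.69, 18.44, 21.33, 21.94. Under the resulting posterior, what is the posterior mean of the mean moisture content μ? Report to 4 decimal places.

For Normal data with known variance σ², a Normal(μ₀, σ₀²) prior on μ is conjugate. Posterior precision = 1/σ₀² + n/σ²; posterior mean is the precision-weighted average of μ₀ and x̄.
Σxᵢ = 25.53 + 14.42 + 24.58 + 23.76 + 21.11 + 20.76 + 19.29 + 21.07 + 23.70 + 25.50 + 19.69 + 18.44 + 21.33 + 21.94 = 301.12, so n·x̄ = 301.12.
σ₀² = 2.66² = 7.0756, σ² = 4.86² = 23.6196; σ² + n·σ₀² = 23.6196 + 14·7.0756 = 122.678.
Posterior mean = (μ₀/σ₀² + n·x̄/σ²)/(1/σ₀² + n/σ²) = (σ²·μ₀ + σ₀²·n·x̄)/(σ² + n·σ₀²) = (23.6196·20.18 + 7.0756·301.12)/122.678 = 2607.2482/122.678 = 21.2528.

21.2528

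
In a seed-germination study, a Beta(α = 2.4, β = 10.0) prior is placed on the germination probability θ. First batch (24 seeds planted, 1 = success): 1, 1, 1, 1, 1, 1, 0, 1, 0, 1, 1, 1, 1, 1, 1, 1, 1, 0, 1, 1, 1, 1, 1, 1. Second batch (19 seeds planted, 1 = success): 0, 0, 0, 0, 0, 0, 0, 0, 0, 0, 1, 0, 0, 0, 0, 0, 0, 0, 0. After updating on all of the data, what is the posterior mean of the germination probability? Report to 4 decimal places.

The Beta prior is conjugate to a Binomial/Bernoulli likelihood; the update adds successes to α and failures to β.
After batch 1: Beta(2.4+21, 10.0+3) = Beta(23.4, 13.0).
After batch 2: Beta(23.4+1, 13.0+18) = Beta(24.4, 31.0).
Posterior mean = α/(α+β) = 24.4/55.4 = 0.4404.

0.4404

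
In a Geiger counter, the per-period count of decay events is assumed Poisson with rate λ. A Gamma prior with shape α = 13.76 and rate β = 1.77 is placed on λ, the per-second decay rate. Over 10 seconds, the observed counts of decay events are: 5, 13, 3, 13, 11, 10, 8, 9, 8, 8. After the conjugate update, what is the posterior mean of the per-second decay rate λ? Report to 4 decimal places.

8.6457

With a Gamma(shape α, rate β) prior, the Poisson likelihood is conjugate: the posterior is Gamma(α + ΣXᵢ, β + n).
Sum of counts S = 88 over n = 10 seconds.
Posterior: Gamma(α+S, β+n) = Gamma(13.76+88, 1.77+10) = Gamma(101.76, 11.77).
Posterior mean = α/β = 101.76/11.77 = 8.6457.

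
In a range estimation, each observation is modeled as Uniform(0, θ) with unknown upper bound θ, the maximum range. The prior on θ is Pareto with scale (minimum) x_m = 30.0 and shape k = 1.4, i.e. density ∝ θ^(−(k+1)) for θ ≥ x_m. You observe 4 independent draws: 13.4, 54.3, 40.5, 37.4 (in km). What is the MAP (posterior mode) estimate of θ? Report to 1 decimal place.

A Pareto(scale x_m, shape k) prior on the upper bound θ of Uniform(0, θ) is conjugate: posterior is Pareto(max(x_m, max xᵢ), k + n).
Sample maximum = 54.3; prior scale x_m = 30.0 → posterior scale = max = 54.3.
Posterior shape = 1.4 + 4 = 5.4.
The Pareto density is decreasing on [x_m, ∞), so the mode is x_m = 54.3.

54.3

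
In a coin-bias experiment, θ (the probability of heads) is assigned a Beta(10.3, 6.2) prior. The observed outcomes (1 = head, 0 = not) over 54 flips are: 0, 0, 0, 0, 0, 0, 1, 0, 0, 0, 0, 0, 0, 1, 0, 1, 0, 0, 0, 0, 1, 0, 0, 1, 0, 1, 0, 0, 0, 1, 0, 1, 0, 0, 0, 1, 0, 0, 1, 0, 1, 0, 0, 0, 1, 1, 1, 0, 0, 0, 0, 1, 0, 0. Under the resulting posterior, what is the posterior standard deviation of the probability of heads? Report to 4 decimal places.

The Beta prior is conjugate to a Binomial/Bernoulli likelihood; the update adds successes to α and failures to β.
Posterior: Beta(α+k, β+n−k) = Beta(10.3+15, 6.2+39) = Beta(25.3, 45.2).
Var = αβ/((α+β)²(α+β+1)) = 25.3·45.2/(70.5²·71.5) = 0.00321792; SD = √0.00321792 = 0.0567.

0.0567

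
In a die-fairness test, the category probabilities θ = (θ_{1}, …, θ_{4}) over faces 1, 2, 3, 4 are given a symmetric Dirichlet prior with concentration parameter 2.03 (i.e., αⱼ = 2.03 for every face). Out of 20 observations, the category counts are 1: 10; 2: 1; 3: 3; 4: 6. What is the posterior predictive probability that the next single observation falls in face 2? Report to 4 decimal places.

0.1078

The Dirichlet prior is conjugate to the Multinomial likelihood: each posterior αⱼ = prior αⱼ + observed count nⱼ.
Posterior concentration: (12.03, 3.03, 5.03, 8.03), total = 28.12.
P(next = 2 | data) = α_{2}/Σα = 0.1078.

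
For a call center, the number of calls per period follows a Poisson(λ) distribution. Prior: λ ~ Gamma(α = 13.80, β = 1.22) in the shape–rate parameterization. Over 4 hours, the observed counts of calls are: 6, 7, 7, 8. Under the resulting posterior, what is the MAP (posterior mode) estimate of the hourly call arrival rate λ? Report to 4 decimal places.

7.8161

With a Gamma(shape α, rate β) prior, the Poisson likelihood is conjugate: the posterior is Gamma(α + ΣXᵢ, β + n).
Sum of counts S = 28 over n = 4 hours.
Posterior: Gamma(α+S, β+n) = Gamma(13.80+28, 1.22+4) = Gamma(41.80, 5.22).
Mode of Gamma(α,β) for α≥1 is (α−1)/β = 40.80/5.22 = 7.8161.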